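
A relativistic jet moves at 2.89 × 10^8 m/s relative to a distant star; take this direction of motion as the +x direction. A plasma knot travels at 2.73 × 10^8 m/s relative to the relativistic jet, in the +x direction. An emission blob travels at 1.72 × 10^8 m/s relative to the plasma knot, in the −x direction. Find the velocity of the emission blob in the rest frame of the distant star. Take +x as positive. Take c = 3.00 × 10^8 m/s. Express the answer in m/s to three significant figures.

+2.98 × 10^8 m/s

Apply u = (u' + v)/(1 + u'v/c²) successively, working outward toward the distant star.
(Dividing each given speed by c = 3.00 × 10^8 m/s to work in units of c.)
Start: velocity of the relativistic jet relative to the distant star = 0.9633c.
Compose with the plasma knot (u' = 0.910 in the relativistic jet frame): u_1 = (0.910 + 0.963) / (1 + 0.910·0.963) = 1.8733/1.8766 = 0.9982.
Compose with the emission blob (u' = -0.573 in the plasma knot frame): u_2 = (-0.573 + 0.998) / (1 + (-0.573)·0.998) = 0.4249/0.4277 = 0.9935.
So u = 0.9935 × 3.00 × 10^8 m/s.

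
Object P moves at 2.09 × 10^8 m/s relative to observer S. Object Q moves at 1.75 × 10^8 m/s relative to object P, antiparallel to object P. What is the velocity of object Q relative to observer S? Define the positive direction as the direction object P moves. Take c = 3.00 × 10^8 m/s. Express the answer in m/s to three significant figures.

+5.73 × 10^7 m/s

In units of c (dividing by 3.00 × 10^8 m/s): v = 0.697, u' = -0.583.
u = (u' + v)/(1 + u'v/c²):
u = (-0.583 + 0.697) / (1 + (-0.583)·0.697) = 0.1133/0.5936 = 0.1909
Converting back: u = 0.1909 × 3.00 × 10^8 m/s.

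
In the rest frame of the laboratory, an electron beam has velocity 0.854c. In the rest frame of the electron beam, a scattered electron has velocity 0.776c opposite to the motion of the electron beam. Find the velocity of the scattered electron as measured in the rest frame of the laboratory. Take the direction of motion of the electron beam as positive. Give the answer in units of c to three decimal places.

+0.231c

With v = 0.854 and u' = -0.776 (in units of c),
u = (u' + v)/(1 + u'v/c²):
u = (-0.776 + 0.854) / (1 + (-0.776)·0.854) = 0.0780/0.3373 = 0.2313
(Galilean addition would give +0.078c.)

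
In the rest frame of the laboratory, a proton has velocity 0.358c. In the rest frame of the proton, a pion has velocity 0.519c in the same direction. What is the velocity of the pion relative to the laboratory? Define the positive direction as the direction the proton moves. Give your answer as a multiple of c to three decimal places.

0.740c

With v = 0.358 and u' = 0.519 (in units of c),
u = (u' + v)/(1 + u'v/c²):
u = (0.519 + 0.358) / (1 + 0.519·0.358) = 0.8770/1.1858 = 0.7396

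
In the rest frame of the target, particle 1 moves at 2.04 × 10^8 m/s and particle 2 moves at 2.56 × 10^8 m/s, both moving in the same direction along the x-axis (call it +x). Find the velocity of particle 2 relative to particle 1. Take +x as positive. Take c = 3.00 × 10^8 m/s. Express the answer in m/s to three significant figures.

+1.24 × 10^8 m/s

β_A = 0.680, β_B = 0.853 (dividing each by c = 3.00 × 10^8 m/s).
Transform to A's frame with the inverse velocity-addition law: u' = (u − v)/(1 − uv/c²), taking u = β_B and v = β_A.
u' = (0.853 − 0.680) / (1 − (0.680)(0.853)) = 0.1733/0.4197 = 0.4130.
u' = 0.4130 × 3.00 × 10^8 m/s.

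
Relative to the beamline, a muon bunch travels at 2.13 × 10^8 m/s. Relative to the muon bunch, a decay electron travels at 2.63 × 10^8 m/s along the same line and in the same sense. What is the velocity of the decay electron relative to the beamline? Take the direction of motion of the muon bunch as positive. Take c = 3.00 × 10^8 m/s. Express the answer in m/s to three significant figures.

2.93 × 10^8 m/s

In units of c (dividing by 3.00 × 10^8 m/s): v = 0.710, u' = 0.877.
u = (u' + v)/(1 + u'v/c²):
u = (0.877 + 0.710) / (1 + 0.877·0.710) = 1.5867/1.6224 = 0.9780
Converting back: u = 0.9780 × 3.00 × 10^8 m/s.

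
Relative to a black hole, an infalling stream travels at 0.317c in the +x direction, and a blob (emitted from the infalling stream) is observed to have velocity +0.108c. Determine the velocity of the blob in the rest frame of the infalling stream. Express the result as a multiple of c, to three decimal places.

Invert the composition law: u' = (u − v)/(1 − uv/c²).
u' = (0.108 − 0.317) / (1 − (0.108)(0.317)) = -0.2090/0.9658 = -0.2164.

-0.216c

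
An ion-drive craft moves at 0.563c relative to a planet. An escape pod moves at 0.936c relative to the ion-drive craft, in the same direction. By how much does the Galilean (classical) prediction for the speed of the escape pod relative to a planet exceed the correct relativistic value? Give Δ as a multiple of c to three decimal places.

Δ = 0.517c

Galilean: u_cl = 0.936 + 0.563 = 1.4990.
Relativistic: u_rel = (0.936 + 0.563) / (1 + 0.936·0.563) = 1.4990/1.5270 = 0.9817.
Δ = 1.4990 − 0.9817 = 0.5173.
(The classical prediction exceeds c; the relativistic result does not.)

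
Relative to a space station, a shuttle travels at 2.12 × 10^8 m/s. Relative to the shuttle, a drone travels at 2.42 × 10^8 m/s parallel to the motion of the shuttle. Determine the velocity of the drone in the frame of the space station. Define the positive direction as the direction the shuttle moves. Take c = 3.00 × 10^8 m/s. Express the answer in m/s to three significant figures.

2.89 × 10^8 m/s

In units of c (dividing by 3.00 × 10^8 m/s): v = 0.707, u' = 0.807.
u = (u' + v)/(1 + u'v/c²):
u = (0.807 + 0.707) / (1 + 0.807·0.707) = 1.5133/1.5700 = 0.9639
Converting back: u = 0.9639 × 3.00 × 10^8 m/s.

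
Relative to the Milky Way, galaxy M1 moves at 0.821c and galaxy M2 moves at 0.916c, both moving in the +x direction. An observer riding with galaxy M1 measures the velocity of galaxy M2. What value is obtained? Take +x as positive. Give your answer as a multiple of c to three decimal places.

+0.383c

β_A = 0.821, β_B = 0.916.
Transform to A's frame with the inverse velocity-addition law: u' = (u − v)/(1 − uv/c²), taking u = β_B and v = β_A.
u' = (0.916 − 0.821) / (1 − (0.821)(0.916)) = 0.0950/0.2480 = 0.3831.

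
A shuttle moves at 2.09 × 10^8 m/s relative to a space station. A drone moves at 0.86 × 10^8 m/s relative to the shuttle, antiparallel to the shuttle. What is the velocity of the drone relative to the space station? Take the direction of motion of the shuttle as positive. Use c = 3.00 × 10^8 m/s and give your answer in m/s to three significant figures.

+1.54 × 10^8 m/s

In units of c (dividing by 3.00 × 10^8 m/s): v = 0.697, u' = -0.287.
u = (u' + v)/(1 + u'v/c²):
u = (-0.287 + 0.697) / (1 + (-0.287)·0.697) = 0.4100/0.8003 = 0.5123
(Galilean addition would give +0.410c.)
Converting back: u = 0.5123 × 3.00 × 10^8 m/s.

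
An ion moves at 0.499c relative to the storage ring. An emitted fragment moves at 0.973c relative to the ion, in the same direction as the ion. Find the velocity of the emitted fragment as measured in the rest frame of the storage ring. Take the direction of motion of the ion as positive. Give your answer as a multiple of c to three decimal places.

0.991c

With v = 0.499 and u' = 0.973 (in units of c),
u = (u' + v)/(1 + u'v/c²):
u = (0.973 + 0.499) / (1 + 0.973·0.499) = 1.4720/1.4855 = 0.9909
(Galilean addition would give +1.472c, exceeding c.)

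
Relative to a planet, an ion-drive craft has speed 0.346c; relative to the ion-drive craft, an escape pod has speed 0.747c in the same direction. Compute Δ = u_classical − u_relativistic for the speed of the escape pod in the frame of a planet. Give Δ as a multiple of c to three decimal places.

Galilean: u_cl = 0.747 + 0.346 = 1.0930.
Relativistic: u_rel = (0.747 + 0.346) / (1 + 0.747·0.346) = 1.0930/1.2585 = 0.8685.
Δ = 1.0930 − 0.8685 = 0.2245.
(The classical prediction exceeds c; the relativistic result does not.)

Δ = 0.224c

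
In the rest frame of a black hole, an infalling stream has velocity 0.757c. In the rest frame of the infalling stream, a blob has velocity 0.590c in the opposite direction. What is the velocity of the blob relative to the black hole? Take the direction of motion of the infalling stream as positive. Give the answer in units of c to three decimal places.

With v = 0.757 and u' = -0.590 (in units of c),
u = (u' + v)/(1 + u'v/c²):
u = (-0.590 + 0.757) / (1 + (-0.590)·0.757) = 0.1670/0.5534 = 0.3018
(Galilean addition would give +0.167c.)

+0.302c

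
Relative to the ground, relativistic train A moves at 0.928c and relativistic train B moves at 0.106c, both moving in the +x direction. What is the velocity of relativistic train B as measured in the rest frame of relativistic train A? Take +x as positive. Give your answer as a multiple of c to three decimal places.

β_A = 0.928, β_B = 0.106.
Transform to A's frame with the inverse velocity-addition law: u' = (u − v)/(1 − uv/c²), taking u = β_B and v = β_A.
u' = (0.106 − 0.928) / (1 − (0.928)(0.106)) = -0.8220/0.9016 = -0.9117.

-0.912c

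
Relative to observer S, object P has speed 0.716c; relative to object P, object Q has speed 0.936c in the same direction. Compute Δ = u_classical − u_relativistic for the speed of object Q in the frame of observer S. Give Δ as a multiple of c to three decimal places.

Galilean: u_cl = 0.936 + 0.716 = 1.6520.
Relativistic: u_rel = (0.936 + 0.716) / (1 + 0.936·0.716) = 1.6520/1.6702 = 0.9891.
Δ = 1.6520 − 0.9891 = 0.6629.
(The classical prediction exceeds c; the relativistic result does not.)

Δ = 0.663c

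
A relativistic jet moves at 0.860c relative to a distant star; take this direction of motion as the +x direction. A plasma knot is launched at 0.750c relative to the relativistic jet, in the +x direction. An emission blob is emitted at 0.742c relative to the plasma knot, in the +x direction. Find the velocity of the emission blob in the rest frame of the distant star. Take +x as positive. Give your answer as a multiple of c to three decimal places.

Apply u = (u' + v)/(1 + u'v/c²) successively, working outward toward the distant star.
Start: velocity of the relativistic jet relative to the distant star = 0.8600c.
Compose with the plasma knot (u' = 0.750 in the relativistic jet frame): u_1 = (0.750 + 0.860) / (1 + 0.750·0.860) = 1.6100/1.6450 = 0.9787.
Compose with the emission blob (u' = 0.742 in the plasma knot frame): u_2 = (0.742 + 0.979) / (1 + 0.742·0.979) = 1.7207/1.7262 = 0.9968.

0.997c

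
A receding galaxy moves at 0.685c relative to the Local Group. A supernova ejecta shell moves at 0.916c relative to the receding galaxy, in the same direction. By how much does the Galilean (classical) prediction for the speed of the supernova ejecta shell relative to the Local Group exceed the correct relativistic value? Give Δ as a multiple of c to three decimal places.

Galilean: u_cl = 0.916 + 0.685 = 1.6010.
Relativistic: u_rel = (0.916 + 0.685) / (1 + 0.916·0.685) = 1.6010/1.6275 = 0.9837.
Δ = 1.6010 − 0.9837 = 0.6173.
(The classical prediction exceeds c; the relativistic result does not.)

Δ = 0.617c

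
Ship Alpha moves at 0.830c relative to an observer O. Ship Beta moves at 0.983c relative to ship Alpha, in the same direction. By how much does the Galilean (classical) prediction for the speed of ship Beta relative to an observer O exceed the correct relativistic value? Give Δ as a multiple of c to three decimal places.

Δ = 0.815c

Galilean: u_cl = 0.983 + 0.830 = 1.8130.
Relativistic: u_rel = (0.983 + 0.830) / (1 + 0.983·0.830) = 1.8130/1.8159 = 0.9984.
Δ = 1.8130 − 0.9984 = 0.8146.
(The classical prediction exceeds c; the relativistic result does not.)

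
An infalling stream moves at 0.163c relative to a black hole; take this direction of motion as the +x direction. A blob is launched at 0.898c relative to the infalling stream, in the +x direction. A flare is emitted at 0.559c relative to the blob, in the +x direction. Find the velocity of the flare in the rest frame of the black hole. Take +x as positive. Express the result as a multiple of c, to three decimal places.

0.978c

Apply u = (u' + v)/(1 + u'v/c²) successively, working outward toward the black hole.
Start: velocity of the infalling stream relative to the black hole = 0.1630c.
Compose with the blob (u' = 0.898 in the infalling stream frame): u_1 = (0.898 + 0.163) / (1 + 0.898·0.163) = 1.0610/1.1464 = 0.9255.
Compose with the flare (u' = 0.559 in the blob frame): u_2 = (0.559 + 0.926) / (1 + 0.559·0.926) = 1.4845/1.5174 = 0.9784.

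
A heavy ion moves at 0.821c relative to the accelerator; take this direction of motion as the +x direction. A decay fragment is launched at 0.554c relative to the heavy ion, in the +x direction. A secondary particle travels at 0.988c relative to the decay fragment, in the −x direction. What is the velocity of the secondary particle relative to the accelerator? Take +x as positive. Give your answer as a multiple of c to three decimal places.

Apply u = (u' + v)/(1 + u'v/c²) successively, working outward toward the accelerator.
Start: velocity of the heavy ion relative to the accelerator = 0.8210c.
Compose with the decay fragment (u' = 0.554 in the heavy ion frame): u_1 = (0.554 + 0.821) / (1 + 0.554·0.821) = 1.3750/1.4548 = 0.9451.
Compose with the secondary particle (u' = -0.988 in the decay fragment frame): u_2 = (-0.988 + 0.945) / (1 + (-0.988)·0.945) = -0.0429/0.0662 = -0.6475.

-0.647c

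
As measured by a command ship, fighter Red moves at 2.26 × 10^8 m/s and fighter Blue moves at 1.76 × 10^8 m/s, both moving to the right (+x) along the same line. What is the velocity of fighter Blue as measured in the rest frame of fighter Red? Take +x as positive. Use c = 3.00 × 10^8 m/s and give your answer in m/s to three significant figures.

-8.96 × 10^7 m/s

β_A = 0.753, β_B = 0.587 (dividing each by c = 3.00 × 10^8 m/s).
Transform to A's frame with the inverse velocity-addition law: u' = (u − v)/(1 − uv/c²), taking u = β_B and v = β_A.
u' = (0.587 − 0.753) / (1 − (0.753)(0.587)) = -0.1667/0.5580 = -0.2987.
u' = -0.2987 × 3.00 × 10^8 m/s.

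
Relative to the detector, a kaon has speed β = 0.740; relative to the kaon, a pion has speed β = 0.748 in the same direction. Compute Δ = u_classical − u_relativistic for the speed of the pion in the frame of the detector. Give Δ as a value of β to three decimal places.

Galilean: u_cl = 0.748 + 0.740 = 1.4880.
Relativistic: u_rel = (0.748 + 0.740) / (1 + 0.748·0.740) = 1.4880/1.5535 = 0.9578.
Δ = 1.4880 − 0.9578 = 0.5302.
(The classical prediction exceeds c; the relativistic result does not.)

Δ = 0.530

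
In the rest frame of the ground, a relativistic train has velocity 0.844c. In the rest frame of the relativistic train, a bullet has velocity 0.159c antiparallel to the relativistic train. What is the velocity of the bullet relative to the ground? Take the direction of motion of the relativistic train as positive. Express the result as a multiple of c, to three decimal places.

With v = 0.844 and u' = -0.159 (in units of c),
u = (u' + v)/(1 + u'v/c²):
u = (-0.159 + 0.844) / (1 + (-0.159)·0.844) = 0.6850/0.8658 = 0.7912
(Galilean addition would give +0.685c.)

+0.791c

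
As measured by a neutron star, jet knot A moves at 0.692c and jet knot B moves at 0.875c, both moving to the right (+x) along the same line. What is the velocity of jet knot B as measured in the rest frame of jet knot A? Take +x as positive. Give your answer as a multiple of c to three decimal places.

β_A = 0.692, β_B = 0.875.
Transform to A's frame with the inverse velocity-addition law: u' = (u − v)/(1 − uv/c²), taking u = β_B and v = β_A.
u' = (0.875 − 0.692) / (1 − (0.692)(0.875)) = 0.1830/0.3945 = 0.4639.

+0.464c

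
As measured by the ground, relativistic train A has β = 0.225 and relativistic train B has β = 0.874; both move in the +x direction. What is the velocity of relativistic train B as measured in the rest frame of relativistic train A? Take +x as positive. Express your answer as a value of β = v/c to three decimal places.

β_A = 0.225, β_B = 0.874.
Transform to A's frame with the inverse velocity-addition law: u' = (u − v)/(1 − uv/c²), taking u = β_B and v = β_A.
u' = (0.874 − 0.225) / (1 − (0.225)(0.874)) = 0.6490/0.8034 = 0.8079.

β = +0.808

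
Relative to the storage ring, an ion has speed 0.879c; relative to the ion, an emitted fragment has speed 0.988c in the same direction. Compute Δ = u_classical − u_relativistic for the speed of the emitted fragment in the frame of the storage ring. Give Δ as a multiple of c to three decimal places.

Galilean: u_cl = 0.988 + 0.879 = 1.8670.
Relativistic: u_rel = (0.988 + 0.879) / (1 + 0.988·0.879) = 1.8670/1.8685 = 0.9992.
Δ = 1.8670 − 0.9992 = 0.8678.
(The classical prediction exceeds c; the relativistic result does not.)

Δ = 0.868c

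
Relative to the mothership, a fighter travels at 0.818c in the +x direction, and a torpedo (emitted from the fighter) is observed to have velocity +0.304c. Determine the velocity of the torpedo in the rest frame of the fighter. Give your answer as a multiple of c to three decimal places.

Invert the composition law: u' = (u − v)/(1 − uv/c²).
u' = (0.304 − 0.818) / (1 − (0.304)(0.818)) = -0.5140/0.7513 = -0.6841.

-0.684c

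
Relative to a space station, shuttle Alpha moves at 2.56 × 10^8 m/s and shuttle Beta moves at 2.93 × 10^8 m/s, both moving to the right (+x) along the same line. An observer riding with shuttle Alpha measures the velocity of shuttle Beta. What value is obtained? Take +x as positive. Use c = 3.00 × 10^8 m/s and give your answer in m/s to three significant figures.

+2.22 × 10^8 m/s

β_A = 0.853, β_B = 0.977 (dividing each by c = 3.00 × 10^8 m/s).
Transform to A's frame with the inverse velocity-addition law: u' = (u − v)/(1 − uv/c²), taking u = β_B and v = β_A.
u' = (0.977 − 0.853) / (1 − (0.853)(0.977)) = 0.1233/0.1666 = 0.7404.
u' = 0.7404 × 3.00 × 10^8 m/s.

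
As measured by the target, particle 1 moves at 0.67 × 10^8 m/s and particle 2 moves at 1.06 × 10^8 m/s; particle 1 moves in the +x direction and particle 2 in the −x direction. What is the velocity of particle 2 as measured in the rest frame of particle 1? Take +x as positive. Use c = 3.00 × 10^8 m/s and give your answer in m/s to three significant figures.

β_A = 0.223, β_B = -0.353 (dividing each by c = 3.00 × 10^8 m/s).
Transform to A's frame with the inverse velocity-addition law: u' = (u − v)/(1 − uv/c²), taking u = β_B and v = β_A.
u' = (-0.353 − 0.223) / (1 − (0.223)(-0.353)) = -0.5767/1.0789 = -0.5345.
u' = -0.5345 × 3.00 × 10^8 m/s.

-1.60 × 10^8 m/s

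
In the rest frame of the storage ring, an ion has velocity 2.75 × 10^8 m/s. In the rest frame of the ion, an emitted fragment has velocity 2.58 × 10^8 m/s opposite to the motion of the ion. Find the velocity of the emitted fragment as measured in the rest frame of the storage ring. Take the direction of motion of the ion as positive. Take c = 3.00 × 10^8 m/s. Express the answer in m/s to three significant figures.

In units of c (dividing by 3.00 × 10^8 m/s): v = 0.917, u' = -0.860.
u = (u' + v)/(1 + u'v/c²):
u = (-0.860 + 0.917) / (1 + (-0.860)·0.917) = 0.0567/0.2117 = 0.2677
Converting back: u = 0.2677 × 3.00 × 10^8 m/s.

+8.03 × 10^7 m/s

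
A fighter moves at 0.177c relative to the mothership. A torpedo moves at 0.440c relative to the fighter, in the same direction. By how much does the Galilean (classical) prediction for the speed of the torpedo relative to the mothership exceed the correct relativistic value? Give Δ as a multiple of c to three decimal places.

Δ = 0.045c

Galilean: u_cl = 0.440 + 0.177 = 0.6170.
Relativistic: u_rel = (0.440 + 0.177) / (1 + 0.440·0.177) = 0.6170/1.0779 = 0.5724.
Δ = 0.6170 − 0.5724 = 0.0446.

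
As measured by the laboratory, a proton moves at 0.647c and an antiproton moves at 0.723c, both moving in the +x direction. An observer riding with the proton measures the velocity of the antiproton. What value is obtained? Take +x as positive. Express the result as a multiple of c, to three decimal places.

+0.143c

β_A = 0.647, β_B = 0.723.
Transform to A's frame with the inverse velocity-addition law: u' = (u − v)/(1 − uv/c²), taking u = β_B and v = β_A.
u' = (0.723 − 0.647) / (1 − (0.647)(0.723)) = 0.0760/0.5322 = 0.1428.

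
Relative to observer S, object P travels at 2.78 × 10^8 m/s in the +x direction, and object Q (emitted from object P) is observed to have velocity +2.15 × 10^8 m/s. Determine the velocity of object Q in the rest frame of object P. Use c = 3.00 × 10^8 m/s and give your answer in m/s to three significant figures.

-1.88 × 10^8 m/s

v = 0.927c, u = 0.717c.
Invert the composition law: u' = (u − v)/(1 − uv/c²).
u' = (0.717 − 0.927) / (1 − (0.717)(0.927)) = -0.2100/0.3359 = -0.6252.
u' = -0.6252 × 3.00 × 10^8 m/s.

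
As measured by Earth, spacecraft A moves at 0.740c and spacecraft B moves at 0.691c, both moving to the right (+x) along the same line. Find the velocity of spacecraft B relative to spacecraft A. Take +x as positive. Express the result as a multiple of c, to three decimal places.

-0.100c

β_A = 0.740, β_B = 0.691.
Transform to A's frame with the inverse velocity-addition law: u' = (u − v)/(1 − uv/c²), taking u = β_B and v = β_A.
u' = (0.691 − 0.740) / (1 − (0.740)(0.691)) = -0.0490/0.4887 = -0.1003.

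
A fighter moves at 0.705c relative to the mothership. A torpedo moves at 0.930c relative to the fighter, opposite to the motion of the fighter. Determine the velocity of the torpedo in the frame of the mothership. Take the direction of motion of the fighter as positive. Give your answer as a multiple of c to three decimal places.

-0.653c

With v = 0.705 and u' = -0.930 (in units of c),
u = (u' + v)/(1 + u'v/c²):
u = (-0.930 + 0.705) / (1 + (-0.930)·0.705) = -0.2250/0.3443 = -0.6534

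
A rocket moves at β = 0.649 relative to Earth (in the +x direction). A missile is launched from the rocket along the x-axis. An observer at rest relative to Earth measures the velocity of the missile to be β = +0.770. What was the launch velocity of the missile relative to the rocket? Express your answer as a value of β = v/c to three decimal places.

Invert the composition law: u' = (u − v)/(1 − uv/c²).
u' = (0.770 − 0.649) / (1 − (0.770)(0.649)) = 0.1210/0.5003 = 0.2419.

β = +0.242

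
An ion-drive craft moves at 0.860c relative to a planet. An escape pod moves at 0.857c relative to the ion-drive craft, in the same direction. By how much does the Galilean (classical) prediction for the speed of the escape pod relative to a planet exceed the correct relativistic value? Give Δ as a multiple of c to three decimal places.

Galilean: u_cl = 0.857 + 0.860 = 1.7170.
Relativistic: u_rel = (0.857 + 0.860) / (1 + 0.857·0.860) = 1.7170/1.7370 = 0.9885.
Δ = 1.7170 − 0.9885 = 0.7285.
(The classical prediction exceeds c; the relativistic result does not.)

Δ = 0.729c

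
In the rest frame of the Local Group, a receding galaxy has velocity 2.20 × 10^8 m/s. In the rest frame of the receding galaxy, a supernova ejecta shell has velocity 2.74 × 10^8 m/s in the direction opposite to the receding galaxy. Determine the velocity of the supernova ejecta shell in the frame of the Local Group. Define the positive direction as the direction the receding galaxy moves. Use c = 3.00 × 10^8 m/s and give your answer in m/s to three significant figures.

In units of c (dividing by 3.00 × 10^8 m/s): v = 0.733, u' = -0.913.
u = (u' + v)/(1 + u'v/c²):
u = (-0.913 + 0.733) / (1 + (-0.913)·0.733) = -0.1800/0.3302 = -0.5451
Converting back: u = -0.5451 × 3.00 × 10^8 m/s.

-1.64 × 10^8 m/s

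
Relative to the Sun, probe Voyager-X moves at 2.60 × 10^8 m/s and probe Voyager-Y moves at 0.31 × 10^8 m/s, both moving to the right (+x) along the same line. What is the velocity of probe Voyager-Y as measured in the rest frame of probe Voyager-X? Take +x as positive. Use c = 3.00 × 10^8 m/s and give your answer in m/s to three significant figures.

-2.52 × 10^8 m/s

β_A = 0.867, β_B = 0.103 (dividing each by c = 3.00 × 10^8 m/s).
Transform to A's frame with the inverse velocity-addition law: u' = (u − v)/(1 − uv/c²), taking u = β_B and v = β_A.
u' = (0.103 − 0.867) / (1 − (0.867)(0.103)) = -0.7633/0.9104 = -0.8384.
u' = -0.8384 × 3.00 × 10^8 m/s.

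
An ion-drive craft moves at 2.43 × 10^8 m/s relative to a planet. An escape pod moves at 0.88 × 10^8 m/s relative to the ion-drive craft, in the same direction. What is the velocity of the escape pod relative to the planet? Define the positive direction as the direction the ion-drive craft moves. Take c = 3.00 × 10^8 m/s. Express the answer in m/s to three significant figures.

2.67 × 10^8 m/s

In units of c (dividing by 3.00 × 10^8 m/s): v = 0.810, u' = 0.293.
u = (u' + v)/(1 + u'v/c²):
u = (0.293 + 0.810) / (1 + 0.293·0.810) = 1.1033/1.2376 = 0.8915
(Galilean addition would give +1.103c, exceeding c.)
Converting back: u = 0.8915 × 3.00 × 10^8 m/s.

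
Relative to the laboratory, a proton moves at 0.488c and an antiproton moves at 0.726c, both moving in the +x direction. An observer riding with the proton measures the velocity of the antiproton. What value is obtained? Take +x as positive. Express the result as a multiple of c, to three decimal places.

β_A = 0.488, β_B = 0.726.
Transform to A's frame with the inverse velocity-addition law: u' = (u − v)/(1 − uv/c²), taking u = β_B and v = β_A.
u' = (0.726 − 0.488) / (1 − (0.488)(0.726)) = 0.2380/0.6457 = 0.3686.

+0.369c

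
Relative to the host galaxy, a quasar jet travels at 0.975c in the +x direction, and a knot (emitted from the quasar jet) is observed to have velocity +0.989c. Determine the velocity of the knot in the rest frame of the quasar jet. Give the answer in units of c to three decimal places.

+0.392c

Invert the composition law: u' = (u − v)/(1 − uv/c²).
u' = (0.989 − 0.975) / (1 − (0.989)(0.975)) = 0.0140/0.0357 = 0.3919.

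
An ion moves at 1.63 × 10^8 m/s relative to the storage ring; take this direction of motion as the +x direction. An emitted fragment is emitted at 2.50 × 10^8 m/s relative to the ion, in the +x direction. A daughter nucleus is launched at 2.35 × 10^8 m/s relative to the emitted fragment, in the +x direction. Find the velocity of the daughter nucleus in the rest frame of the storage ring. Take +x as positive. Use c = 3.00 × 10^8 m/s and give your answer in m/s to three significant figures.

2.98 × 10^8 m/s

Apply u = (u' + v)/(1 + u'v/c²) successively, working outward toward the storage ring.
(Dividing each given speed by c = 3.00 × 10^8 m/s to work in units of c.)
Start: velocity of the ion relative to the storage ring = 0.5433c.
Compose with the emitted fragment (u' = 0.833 in the ion frame): u_1 = (0.833 + 0.543) / (1 + 0.833·0.543) = 1.3767/1.4528 = 0.9476.
Compose with the daughter nucleus (u' = 0.783 in the emitted fragment frame): u_2 = (0.783 + 0.948) / (1 + 0.783·0.948) = 1.7309/1.7423 = 0.9935.
So u = 0.9935 × 3.00 × 10^8 m/s.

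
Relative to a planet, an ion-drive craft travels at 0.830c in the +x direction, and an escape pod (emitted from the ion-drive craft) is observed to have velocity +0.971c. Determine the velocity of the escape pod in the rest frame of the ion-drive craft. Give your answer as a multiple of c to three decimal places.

+0.727c

Invert the composition law: u' = (u − v)/(1 − uv/c²).
u' = (0.971 − 0.830) / (1 − (0.971)(0.830)) = 0.1410/0.1941 = 0.7265.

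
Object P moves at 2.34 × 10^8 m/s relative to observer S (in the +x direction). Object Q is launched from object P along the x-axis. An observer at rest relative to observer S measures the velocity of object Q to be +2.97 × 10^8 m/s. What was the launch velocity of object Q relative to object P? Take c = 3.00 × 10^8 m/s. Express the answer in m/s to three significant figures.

+2.77 × 10^8 m/s

v = 0.780c, u = 0.990c.
Invert the composition law: u' = (u − v)/(1 − uv/c²).
u' = (0.990 − 0.780) / (1 − (0.990)(0.780)) = 0.2100/0.2278 = 0.9219.
u' = 0.9219 × 3.00 × 10^8 m/s.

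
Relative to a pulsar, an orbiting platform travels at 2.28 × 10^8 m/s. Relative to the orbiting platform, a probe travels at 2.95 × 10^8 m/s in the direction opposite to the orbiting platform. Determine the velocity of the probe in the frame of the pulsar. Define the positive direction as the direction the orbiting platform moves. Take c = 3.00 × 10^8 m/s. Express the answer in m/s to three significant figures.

-2.65 × 10^8 m/s

In units of c (dividing by 3.00 × 10^8 m/s): v = 0.760, u' = -0.983.
u = (u' + v)/(1 + u'v/c²):
u = (-0.983 + 0.760) / (1 + (-0.983)·0.760) = -0.2233/0.2527 = -0.8839
Converting back: u = -0.8839 × 3.00 × 10^8 m/s.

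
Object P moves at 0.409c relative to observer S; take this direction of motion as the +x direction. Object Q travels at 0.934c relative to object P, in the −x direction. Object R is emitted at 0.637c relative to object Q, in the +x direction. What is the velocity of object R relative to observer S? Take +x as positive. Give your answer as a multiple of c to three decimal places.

-0.463c

Apply u = (u' + v)/(1 + u'v/c²) successively, working outward toward observer S.
Start: velocity of object P relative to observer S = 0.4090c.
Compose with object Q (u' = -0.934 in object P frame): u_1 = (-0.934 + 0.409) / (1 + (-0.934)·0.409) = -0.5250/0.6180 = -0.8495.
Compose with object R (u' = 0.637 in object Q frame): u_2 = (0.637 + (-0.850)) / (1 + 0.637·(-0.850)) = -0.2125/0.4589 = -0.4632.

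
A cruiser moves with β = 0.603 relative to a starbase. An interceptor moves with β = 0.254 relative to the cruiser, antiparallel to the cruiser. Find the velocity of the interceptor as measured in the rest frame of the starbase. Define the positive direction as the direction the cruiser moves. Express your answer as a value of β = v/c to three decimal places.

With v = 0.603 and u' = -0.254 (in units of c),
u = (u' + v)/(1 + u'v/c²):
u = (-0.254 + 0.603) / (1 + (-0.254)·0.603) = 0.3490/0.8468 = 0.4121

β = +0.412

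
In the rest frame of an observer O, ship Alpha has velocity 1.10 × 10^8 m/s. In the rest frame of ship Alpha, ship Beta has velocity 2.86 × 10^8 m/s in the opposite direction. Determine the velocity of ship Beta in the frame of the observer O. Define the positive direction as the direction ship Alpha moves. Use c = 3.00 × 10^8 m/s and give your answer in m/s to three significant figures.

In units of c (dividing by 3.00 × 10^8 m/s): v = 0.367, u' = -0.953.
u = (u' + v)/(1 + u'v/c²):
u = (-0.953 + 0.367) / (1 + (-0.953)·0.367) = -0.5867/0.6504 = -0.9019
(Galilean addition would give -0.587c.)
Converting back: u = -0.9019 × 3.00 × 10^8 m/s.

-2.71 × 10^8 m/s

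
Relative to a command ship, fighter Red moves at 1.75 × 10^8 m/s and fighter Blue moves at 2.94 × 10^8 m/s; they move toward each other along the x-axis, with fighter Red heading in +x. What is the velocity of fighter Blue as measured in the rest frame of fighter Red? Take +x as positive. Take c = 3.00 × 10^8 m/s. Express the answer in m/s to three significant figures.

β_A = 0.583, β_B = -0.980 (dividing each by c = 3.00 × 10^8 m/s).
Transform to A's frame with the inverse velocity-addition law: u' = (u − v)/(1 − uv/c²), taking u = β_B and v = β_A.
u' = (-0.980 − 0.583) / (1 − (0.583)(-0.980)) = -1.5633/1.5717 = -0.9947.
u' = -0.9947 × 3.00 × 10^8 m/s.

-2.98 × 10^8 m/s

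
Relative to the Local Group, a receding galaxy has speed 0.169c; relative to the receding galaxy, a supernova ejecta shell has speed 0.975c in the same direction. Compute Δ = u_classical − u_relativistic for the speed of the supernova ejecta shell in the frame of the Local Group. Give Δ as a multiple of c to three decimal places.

Δ = 0.162c

Galilean: u_cl = 0.975 + 0.169 = 1.1440.
Relativistic: u_rel = (0.975 + 0.169) / (1 + 0.975·0.169) = 1.1440/1.1648 = 0.9822.
Δ = 1.1440 − 0.9822 = 0.1618.
(The classical prediction exceeds c; the relativistic result does not.)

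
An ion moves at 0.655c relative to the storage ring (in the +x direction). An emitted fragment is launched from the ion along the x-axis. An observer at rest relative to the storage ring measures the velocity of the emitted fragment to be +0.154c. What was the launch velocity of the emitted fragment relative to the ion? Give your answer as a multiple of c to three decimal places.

Invert the composition law: u' = (u − v)/(1 − uv/c²).
u' = (0.154 − 0.655) / (1 − (0.154)(0.655)) = -0.5010/0.8991 = -0.5572.

-0.557c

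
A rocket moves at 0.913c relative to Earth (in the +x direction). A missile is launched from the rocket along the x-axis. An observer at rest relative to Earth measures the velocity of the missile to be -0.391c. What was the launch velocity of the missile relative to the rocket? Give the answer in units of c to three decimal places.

Invert the composition law: u' = (u − v)/(1 − uv/c²).
u' = (-0.391 − 0.913) / (1 − (-0.391)(0.913)) = -1.3040/1.3570 = -0.9610.

-0.961c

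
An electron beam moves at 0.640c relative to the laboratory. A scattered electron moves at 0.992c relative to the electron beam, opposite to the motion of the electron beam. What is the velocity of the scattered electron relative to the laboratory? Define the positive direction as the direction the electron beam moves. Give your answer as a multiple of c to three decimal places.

-0.964c

With v = 0.640 and u' = -0.992 (in units of c),
u = (u' + v)/(1 + u'v/c²):
u = (-0.992 + 0.640) / (1 + (-0.992)·0.640) = -0.3520/0.3651 = -0.9641
(Galilean addition would give -0.352c.)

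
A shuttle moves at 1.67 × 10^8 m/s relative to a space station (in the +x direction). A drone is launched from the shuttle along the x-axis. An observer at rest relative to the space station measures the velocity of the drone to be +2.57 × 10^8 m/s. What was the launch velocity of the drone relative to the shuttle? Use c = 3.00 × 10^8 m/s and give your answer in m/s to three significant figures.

v = 0.557c, u = 0.857c.
Invert the composition law: u' = (u − v)/(1 − uv/c²).
u' = (0.857 − 0.557) / (1 − (0.857)(0.557)) = 0.3000/0.5231 = 0.5735.
u' = 0.5735 × 3.00 × 10^8 m/s.

+1.72 × 10^8 m/s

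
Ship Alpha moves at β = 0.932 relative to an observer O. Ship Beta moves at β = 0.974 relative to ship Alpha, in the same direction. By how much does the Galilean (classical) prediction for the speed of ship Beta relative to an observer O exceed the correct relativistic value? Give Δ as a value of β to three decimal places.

Galilean: u_cl = 0.974 + 0.932 = 1.9060.
Relativistic: u_rel = (0.974 + 0.932) / (1 + 0.974·0.932) = 1.9060/1.9078 = 0.9991.
Δ = 1.9060 − 0.9991 = 0.9069.
(The classical prediction exceeds c; the relativistic result does not.)

Δ = 0.907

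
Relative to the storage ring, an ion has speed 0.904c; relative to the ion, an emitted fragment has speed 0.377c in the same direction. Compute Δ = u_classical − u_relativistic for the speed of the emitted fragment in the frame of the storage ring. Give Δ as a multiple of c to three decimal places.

Δ = 0.326c

Galilean: u_cl = 0.377 + 0.904 = 1.2810.
Relativistic: u_rel = (0.377 + 0.904) / (1 + 0.377·0.904) = 1.2810/1.3408 = 0.9554.
Δ = 1.2810 − 0.9554 = 0.3256.
(The classical prediction exceeds c; the relativistic result does not.)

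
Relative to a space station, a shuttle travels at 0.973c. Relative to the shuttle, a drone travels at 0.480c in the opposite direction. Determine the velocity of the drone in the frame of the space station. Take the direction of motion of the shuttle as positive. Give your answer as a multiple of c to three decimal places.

+0.925c

With v = 0.973 and u' = -0.480 (in units of c),
u = (u' + v)/(1 + u'v/c²):
u = (-0.480 + 0.973) / (1 + (-0.480)·0.973) = 0.4930/0.5330 = 0.9250
(Galilean addition would give +0.493c.)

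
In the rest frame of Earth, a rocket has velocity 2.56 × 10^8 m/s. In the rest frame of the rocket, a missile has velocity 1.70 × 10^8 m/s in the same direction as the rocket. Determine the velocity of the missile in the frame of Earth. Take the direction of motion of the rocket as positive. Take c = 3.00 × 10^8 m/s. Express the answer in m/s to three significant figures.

2.87 × 10^8 m/s

In units of c (dividing by 3.00 × 10^8 m/s): v = 0.853, u' = 0.567.
u = (u' + v)/(1 + u'v/c²):
u = (0.567 + 0.853) / (1 + 0.567·0.853) = 1.4200/1.4836 = 0.9572
Converting back: u = 0.9572 × 3.00 × 10^8 m/s.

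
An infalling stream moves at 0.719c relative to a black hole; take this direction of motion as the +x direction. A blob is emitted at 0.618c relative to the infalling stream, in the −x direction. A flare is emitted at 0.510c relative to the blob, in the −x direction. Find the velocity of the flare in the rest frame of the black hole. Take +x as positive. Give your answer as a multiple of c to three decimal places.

Apply u = (u' + v)/(1 + u'v/c²) successively, working outward toward the black hole.
Start: velocity of the infalling stream relative to the black hole = 0.7190c.
Compose with the blob (u' = -0.618 in the infalling stream frame): u_1 = (-0.618 + 0.719) / (1 + (-0.618)·0.719) = 0.1010/0.5557 = 0.1818.
Compose with the flare (u' = -0.510 in the blob frame): u_2 = (-0.510 + 0.182) / (1 + (-0.510)·0.182) = -0.3282/0.9073 = -0.3618.

-0.362c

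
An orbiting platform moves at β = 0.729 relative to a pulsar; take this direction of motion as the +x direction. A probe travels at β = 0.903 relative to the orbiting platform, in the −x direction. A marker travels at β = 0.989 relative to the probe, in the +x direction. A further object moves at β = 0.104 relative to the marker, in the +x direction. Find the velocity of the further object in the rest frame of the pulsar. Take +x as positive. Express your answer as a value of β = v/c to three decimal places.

Apply u = (u' + v)/(1 + u'v/c²) successively, working outward toward the pulsar.
Start: velocity of the orbiting platform relative to the pulsar = 0.7290c.
Compose with the probe (u' = -0.903 in the orbiting platform frame): u_1 = (-0.903 + 0.729) / (1 + (-0.903)·0.729) = -0.1740/0.3417 = -0.5092.
Compose with the marker (u' = 0.989 in the probe frame): u_2 = (0.989 + (-0.509)) / (1 + 0.989·(-0.509)) = 0.4798/0.4964 = 0.9666.
Compose with the further object (u' = 0.104 in the marker frame): u_3 = (0.104 + 0.967) / (1 + 0.104·0.967) = 1.0706/1.1005 = 0.9728.

β = +0.973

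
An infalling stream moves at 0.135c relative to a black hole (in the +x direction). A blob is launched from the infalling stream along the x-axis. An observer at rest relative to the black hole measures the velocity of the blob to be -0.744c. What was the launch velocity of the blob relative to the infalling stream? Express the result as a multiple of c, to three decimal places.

Invert the composition law: u' = (u − v)/(1 − uv/c²).
u' = (-0.744 − 0.135) / (1 − (-0.744)(0.135)) = -0.8790/1.1004 = -0.7988.

-0.799c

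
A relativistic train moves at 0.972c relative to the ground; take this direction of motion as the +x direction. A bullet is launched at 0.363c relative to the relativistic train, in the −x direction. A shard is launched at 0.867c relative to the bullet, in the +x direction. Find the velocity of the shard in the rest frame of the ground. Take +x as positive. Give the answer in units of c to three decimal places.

Apply u = (u' + v)/(1 + u'v/c²) successively, working outward toward the ground.
Start: velocity of the relativistic train relative to the ground = 0.9720c.
Compose with the bullet (u' = -0.363 in the relativistic train frame): u_1 = (-0.363 + 0.972) / (1 + (-0.363)·0.972) = 0.6090/0.6472 = 0.9410.
Compose with the shard (u' = 0.867 in the bullet frame): u_2 = (0.867 + 0.941) / (1 + 0.867·0.941) = 1.8080/1.8159 = 0.9957.

+0.996c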